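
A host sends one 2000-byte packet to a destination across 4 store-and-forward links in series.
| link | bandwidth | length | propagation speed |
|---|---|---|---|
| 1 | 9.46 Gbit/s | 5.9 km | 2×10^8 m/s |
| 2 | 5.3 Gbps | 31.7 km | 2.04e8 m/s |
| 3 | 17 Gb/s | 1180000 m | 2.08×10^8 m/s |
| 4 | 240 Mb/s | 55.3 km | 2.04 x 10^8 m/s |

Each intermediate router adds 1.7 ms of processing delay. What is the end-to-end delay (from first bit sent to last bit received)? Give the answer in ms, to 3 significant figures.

11.3 ms

L = 2000 × 8 = 16000 bits.
Transmission delays (L/R per hop): 0.00169133, 0.00301887, 0.000941176, 0.0666667 ms; sum = 0.072318 ms.
Propagation delays (d/s per hop): 0.0295, 0.155392, 5.67308, 0.271078 ms; sum = 6.12905 ms.
Processing at 3 router(s): 3 × 1.7 ms = 5.1 ms.
End-to-end = 11.3 ms.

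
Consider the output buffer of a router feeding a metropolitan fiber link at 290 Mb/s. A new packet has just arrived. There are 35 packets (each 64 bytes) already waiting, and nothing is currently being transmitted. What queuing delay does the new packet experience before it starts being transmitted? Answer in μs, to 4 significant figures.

61.79 μs

Each queued packet: L/R = 512/290000000 = 1.76552 μs.
35 queued → 61.7931 μs.
Queuing delay = 61.79 μs.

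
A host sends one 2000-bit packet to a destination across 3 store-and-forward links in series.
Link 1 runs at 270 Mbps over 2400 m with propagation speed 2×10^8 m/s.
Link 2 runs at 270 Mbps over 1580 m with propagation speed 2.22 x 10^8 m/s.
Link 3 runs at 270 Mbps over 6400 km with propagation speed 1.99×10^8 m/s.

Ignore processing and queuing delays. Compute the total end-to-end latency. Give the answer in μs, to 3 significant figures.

Transmission delay per hop = L/R = 2000/270000000 = 7.40741 μs; 3 hops → 22.2222 μs.
Propagation delays (d/s per hop): 12, 7.11712, 32160.8 μs; sum = 32179.9 μs.
End-to-end = 32200 μs.

32200 μs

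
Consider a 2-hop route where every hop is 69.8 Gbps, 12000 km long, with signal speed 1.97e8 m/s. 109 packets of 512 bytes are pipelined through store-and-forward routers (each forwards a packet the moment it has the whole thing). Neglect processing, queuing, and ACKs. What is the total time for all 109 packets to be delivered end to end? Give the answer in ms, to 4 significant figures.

121.8 ms

Per-hop transmission t_tx = L/R = 4096/69800000000 = 5.86819e-05 ms.
Per-hop propagation t_prop = 12000000/197000000 = 60.9137 ms.
Pipeline fill: first packet needs 2·t_tx to clear all hops; remaining 108 packets each add one t_tx.
Total = (2+109-1)·t_tx + 2·t_prop = 110·5.86819e-05 + 2·60.9137 = 121.8 ms.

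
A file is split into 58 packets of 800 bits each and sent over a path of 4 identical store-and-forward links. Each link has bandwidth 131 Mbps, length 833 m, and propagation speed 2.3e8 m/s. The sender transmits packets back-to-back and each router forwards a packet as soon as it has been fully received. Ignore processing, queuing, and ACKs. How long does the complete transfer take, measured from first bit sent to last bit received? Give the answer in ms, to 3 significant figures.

0.387 ms

Per-hop transmission t_tx = L/R = 800/131000000 = 0.00610687 ms.
Per-hop propagation t_prop = 833/2.3e+08 = 0.00362174 ms.
Pipeline fill: first packet needs 4·t_tx to clear all hops; remaining 57 packets each add one t_tx.
Total = (4+58-1)·t_tx + 4·t_prop = 61·0.00610687 + 4·0.00362174 = 0.387 ms.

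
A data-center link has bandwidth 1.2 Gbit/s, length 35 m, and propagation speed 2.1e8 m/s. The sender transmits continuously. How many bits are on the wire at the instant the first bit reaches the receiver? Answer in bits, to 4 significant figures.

Propagation delay = 35 / 210000000 = 1.66667e-07 s.
BDP = R × t_prop = 1200000000 × 1.66667e-07 = 200 bits.

200.0 bits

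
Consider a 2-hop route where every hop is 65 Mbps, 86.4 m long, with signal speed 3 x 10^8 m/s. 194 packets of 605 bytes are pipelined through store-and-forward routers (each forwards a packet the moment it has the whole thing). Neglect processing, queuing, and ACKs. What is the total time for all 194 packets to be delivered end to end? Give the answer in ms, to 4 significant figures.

Per-hop transmission t_tx = L/R = 4840/65000000 = 0.0744615 ms.
Per-hop propagation t_prop = 86.4/300000000 = 0.000288 ms.
Pipeline fill: first packet needs 2·t_tx to clear all hops; remaining 193 packets each add one t_tx.
Total = (2+194-1)·t_tx + 2·t_prop = 195·0.0744615 + 2·0.000288 = 14.52 ms.

14.52 ms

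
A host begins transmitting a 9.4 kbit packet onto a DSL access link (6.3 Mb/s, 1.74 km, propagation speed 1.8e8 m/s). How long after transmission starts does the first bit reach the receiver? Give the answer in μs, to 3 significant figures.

First bit experiences only propagation delay: d/s = 1740/180000000 = 9.67 μs.

9.67 μs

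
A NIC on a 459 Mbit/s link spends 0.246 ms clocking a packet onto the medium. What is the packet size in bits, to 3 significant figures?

113000 bits

L = R × t_tx = 459000000 b/s × 0.000246 s = 112914 bits.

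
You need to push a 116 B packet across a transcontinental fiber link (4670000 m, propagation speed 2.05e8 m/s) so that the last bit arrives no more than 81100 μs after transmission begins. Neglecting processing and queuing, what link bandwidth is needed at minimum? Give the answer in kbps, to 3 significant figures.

15.9 kbps

L = 928 bits.
Propagation delay = 4670000 / 2.05e+08 = 22780.5 μs.
Transmission budget = 81100 − 22780.5 = 58319.5 μs.
R ≥ L / t_tx = 928 bits / 0.0583195 s = 15.9 kbps.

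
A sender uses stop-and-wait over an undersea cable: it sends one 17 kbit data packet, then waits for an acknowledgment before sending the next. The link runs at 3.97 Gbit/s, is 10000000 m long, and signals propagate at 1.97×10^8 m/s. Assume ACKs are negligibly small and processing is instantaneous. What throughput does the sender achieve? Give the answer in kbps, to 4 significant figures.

t_tx = L/R = 17000/3970000000 = 4.28212e-06 s.
t_prop = 10000000/197000000 = 0.0507614 s; RTT = 0.101523 s.
Cycle = t_tx + RTT = 0.101527 s.
Throughput = L / cycle = 17000 / 0.101527 = 167.4 kbps.

167.4 kbps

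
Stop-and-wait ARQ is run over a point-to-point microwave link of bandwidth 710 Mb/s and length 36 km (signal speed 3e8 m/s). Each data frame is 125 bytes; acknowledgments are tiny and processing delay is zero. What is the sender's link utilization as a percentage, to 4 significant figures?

t_tx = L/R = 1000/710000000 = 1.40845e-06 s.
t_prop = 36000/300000000 = 0.00012 s; RTT = 0.00024 s.
Cycle = t_tx + RTT = 0.000241408 s.
Utilization = t_tx / cycle = 1.40845e-06/0.000241408 = 0.5834 %.

0.5834 %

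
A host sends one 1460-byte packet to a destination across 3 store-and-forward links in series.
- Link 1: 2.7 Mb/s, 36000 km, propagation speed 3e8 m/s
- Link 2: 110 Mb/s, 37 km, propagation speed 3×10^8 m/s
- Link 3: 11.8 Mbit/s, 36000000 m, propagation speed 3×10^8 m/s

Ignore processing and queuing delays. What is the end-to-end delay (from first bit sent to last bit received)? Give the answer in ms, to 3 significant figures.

L = 1460 × 8 = 11680 bits.
Transmission delays (L/R per hop): 4.32593, 0.106182, 0.989831 ms; sum = 5.42194 ms.
Propagation delays (d/s per hop): 120, 0.123333, 120 ms; sum = 240.123 ms.
End-to-end = 246 ms.

246 ms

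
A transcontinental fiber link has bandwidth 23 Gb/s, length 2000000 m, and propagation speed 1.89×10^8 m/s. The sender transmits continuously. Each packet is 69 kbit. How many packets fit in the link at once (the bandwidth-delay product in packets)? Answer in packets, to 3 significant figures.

Propagation delay = 2000000 / 189000000 = 0.010582 s.
BDP = R × t_prop = 23000000000 × 0.010582 = 243386000 bits.
In packets of 69000 bits: 3530 packets.

3530 packets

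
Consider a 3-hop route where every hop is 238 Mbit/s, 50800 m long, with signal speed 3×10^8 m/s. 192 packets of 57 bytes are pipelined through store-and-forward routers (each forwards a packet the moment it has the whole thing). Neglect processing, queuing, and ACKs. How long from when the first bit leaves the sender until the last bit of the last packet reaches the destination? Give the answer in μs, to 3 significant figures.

880 μs

Per-hop transmission t_tx = L/R = 456/238000000 = 1.91597 μs.
Per-hop propagation t_prop = 50800/300000000 = 169.333 μs.
Pipeline fill: first packet needs 3·t_tx to clear all hops; remaining 191 packets each add one t_tx.
Total = (3+192-1)·t_tx + 3·t_prop = 194·1.91597 + 3·169.333 = 880 μs.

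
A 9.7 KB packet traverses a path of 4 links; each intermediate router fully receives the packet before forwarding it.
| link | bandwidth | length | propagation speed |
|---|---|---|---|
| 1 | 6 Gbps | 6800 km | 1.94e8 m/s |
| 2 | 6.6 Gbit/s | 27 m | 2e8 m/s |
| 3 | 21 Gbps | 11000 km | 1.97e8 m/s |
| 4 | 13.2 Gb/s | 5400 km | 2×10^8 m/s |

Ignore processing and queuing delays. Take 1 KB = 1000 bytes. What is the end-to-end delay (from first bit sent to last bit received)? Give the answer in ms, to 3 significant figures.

118 ms

L = 77600 bits.
Transmission delays (L/R per hop): 0.0129333, 0.0117576, 0.00369524, 0.00587879 ms; sum = 0.0342649 ms.
Propagation delays (d/s per hop): 35.0515, 0.000135, 55.8376, 27 ms; sum = 117.889 ms.
End-to-end = 118 ms.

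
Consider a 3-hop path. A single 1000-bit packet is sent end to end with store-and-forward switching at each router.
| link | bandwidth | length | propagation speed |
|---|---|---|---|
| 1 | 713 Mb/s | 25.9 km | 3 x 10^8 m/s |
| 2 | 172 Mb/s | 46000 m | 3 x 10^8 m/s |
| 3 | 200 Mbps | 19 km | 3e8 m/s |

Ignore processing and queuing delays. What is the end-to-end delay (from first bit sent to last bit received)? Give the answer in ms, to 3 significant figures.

Transmission delays (L/R per hop): 0.00140252, 0.00581395, 0.005 ms; sum = 0.0122165 ms.
Propagation delays (d/s per hop): 0.0863333, 0.153333, 0.0633333 ms; sum = 0.303 ms.
End-to-end = 0.315 ms.

0.315 ms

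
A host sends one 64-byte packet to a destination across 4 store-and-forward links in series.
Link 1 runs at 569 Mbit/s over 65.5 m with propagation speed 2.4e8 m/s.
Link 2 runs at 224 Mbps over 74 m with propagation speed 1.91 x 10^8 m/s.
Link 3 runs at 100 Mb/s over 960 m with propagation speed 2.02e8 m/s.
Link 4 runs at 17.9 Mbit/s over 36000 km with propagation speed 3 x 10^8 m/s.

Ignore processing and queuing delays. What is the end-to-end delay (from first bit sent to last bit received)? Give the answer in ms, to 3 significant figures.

120 ms

L = 64 × 8 = 512 bits.
Transmission delays (L/R per hop): 0.000899824, 0.00228571, 0.00512, 0.0286034 ms; sum = 0.0369089 ms.
Propagation delays (d/s per hop): 0.000272917, 0.000387435, 0.00475248, 120 ms; sum = 120.005 ms.
End-to-end = 120 ms.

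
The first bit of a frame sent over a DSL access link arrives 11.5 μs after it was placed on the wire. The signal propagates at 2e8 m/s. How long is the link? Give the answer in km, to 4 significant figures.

2.300 km

d = s × t_prop = 200000000 × 1.15e-05 = 2.300 km.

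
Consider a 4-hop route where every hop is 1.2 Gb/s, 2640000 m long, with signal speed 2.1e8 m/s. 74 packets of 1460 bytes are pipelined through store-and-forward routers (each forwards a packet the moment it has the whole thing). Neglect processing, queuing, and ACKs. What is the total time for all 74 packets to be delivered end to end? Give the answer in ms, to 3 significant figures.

51.0 ms

Per-hop transmission t_tx = L/R = 11680/1200000000 = 0.00973333 ms.
Per-hop propagation t_prop = 2640000/210000000 = 12.5714 ms.
Pipeline fill: first packet needs 4·t_tx to clear all hops; remaining 73 packets each add one t_tx.
Total = (4+74-1)·t_tx + 4·t_prop = 77·0.00973333 + 4·12.5714 = 51.0 ms.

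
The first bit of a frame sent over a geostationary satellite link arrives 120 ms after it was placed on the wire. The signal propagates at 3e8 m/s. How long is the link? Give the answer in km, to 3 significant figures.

d = s × t_prop = 300000000 × 0.12 = 36000 km.

36000 km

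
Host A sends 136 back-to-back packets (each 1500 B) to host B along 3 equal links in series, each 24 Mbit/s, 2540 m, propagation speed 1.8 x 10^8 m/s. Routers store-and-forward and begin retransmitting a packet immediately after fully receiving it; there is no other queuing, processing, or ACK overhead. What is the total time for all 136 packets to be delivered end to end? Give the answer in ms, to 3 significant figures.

69.0 ms

Per-hop transmission t_tx = L/R = 12000/24000000 = 0.5 ms.
Per-hop propagation t_prop = 2540/180000000 = 0.0141111 ms.
Pipeline fill: first packet needs 3·t_tx to clear all hops; remaining 135 packets each add one t_tx.
Total = (3+136-1)·t_tx + 3·t_prop = 138·0.5 + 3·0.0141111 = 69.0 ms.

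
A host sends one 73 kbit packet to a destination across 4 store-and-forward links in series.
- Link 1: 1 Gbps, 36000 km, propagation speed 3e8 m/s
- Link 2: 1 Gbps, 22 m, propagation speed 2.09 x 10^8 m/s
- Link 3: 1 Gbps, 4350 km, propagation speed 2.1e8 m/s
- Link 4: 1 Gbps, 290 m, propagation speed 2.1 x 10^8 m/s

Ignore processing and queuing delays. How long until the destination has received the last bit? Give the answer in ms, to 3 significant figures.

141 ms

L = 73000 bits.
Transmission delay per hop = L/R = 73000/1000000000 = 0.073 ms; 4 hops → 0.292 ms.
Propagation delays (d/s per hop): 120, 0.000105263, 20.7143, 0.00138095 ms; sum = 140.716 ms.
End-to-end = 141 ms.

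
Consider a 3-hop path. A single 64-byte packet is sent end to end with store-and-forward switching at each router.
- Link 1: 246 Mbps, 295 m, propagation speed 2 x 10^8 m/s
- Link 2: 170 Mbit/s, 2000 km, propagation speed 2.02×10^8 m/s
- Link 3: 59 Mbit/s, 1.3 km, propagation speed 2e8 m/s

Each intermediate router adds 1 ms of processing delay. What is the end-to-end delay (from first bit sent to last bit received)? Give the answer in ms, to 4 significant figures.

L = 64 × 8 = 512 bits.
Transmission delays (L/R per hop): 0.0020813, 0.00301176, 0.00867797 ms; sum = 0.013771 ms.
Propagation delays (d/s per hop): 0.001475, 9.90099, 0.0065 ms; sum = 9.90897 ms.
Processing at 2 router(s): 2 × 1 ms = 2 ms.
End-to-end = 11.92 ms.

11.92 ms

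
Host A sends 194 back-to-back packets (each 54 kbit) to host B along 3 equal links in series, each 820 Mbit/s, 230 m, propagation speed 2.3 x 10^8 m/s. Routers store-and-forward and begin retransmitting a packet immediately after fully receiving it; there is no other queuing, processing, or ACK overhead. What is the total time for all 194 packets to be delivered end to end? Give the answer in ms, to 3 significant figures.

12.9 ms

Per-hop transmission t_tx = L/R = 54000/820000000 = 0.0658537 ms.
Per-hop propagation t_prop = 230/2.3e+08 = 0.001 ms.
Pipeline fill: first packet needs 3·t_tx to clear all hops; remaining 193 packets each add one t_tx.
Total = (3+194-1)·t_tx + 3·t_prop = 196·0.0658537 + 3·0.001 = 12.9 ms.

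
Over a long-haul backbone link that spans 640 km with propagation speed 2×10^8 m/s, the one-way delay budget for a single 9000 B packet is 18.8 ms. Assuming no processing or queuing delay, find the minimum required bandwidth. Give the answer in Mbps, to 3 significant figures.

L = 72000 bits.
Propagation delay = 640000 / 200000000 = 3.2 ms.
Transmission budget = 18.8 − 3.2 = 15.6 ms.
R ≥ L / t_tx = 72000 bits / 0.0156 s = 4.62 Mbps.

4.62 Mbps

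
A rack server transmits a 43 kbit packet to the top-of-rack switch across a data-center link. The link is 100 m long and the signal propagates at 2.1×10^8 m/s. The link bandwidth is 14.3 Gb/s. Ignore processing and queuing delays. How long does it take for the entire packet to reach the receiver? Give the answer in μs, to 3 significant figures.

3.48 μs

L = 43000 bits.
Transmission delay = L/R = 43000 / 14300000000 = 3.00699 μs.
Propagation delay = d/s = 100 m / 210000000 m/s = 0.47619 μs.
Total = 3.48 μs.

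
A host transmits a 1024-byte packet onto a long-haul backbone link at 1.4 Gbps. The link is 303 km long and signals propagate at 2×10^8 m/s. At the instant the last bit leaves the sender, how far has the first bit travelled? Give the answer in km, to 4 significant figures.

1.170 km

t_tx = L/R = 8192/1400000000 = 5.85143e-06 s.
Distance = s × t_tx = 200000000 × 5.85143e-06 = 1.170 km.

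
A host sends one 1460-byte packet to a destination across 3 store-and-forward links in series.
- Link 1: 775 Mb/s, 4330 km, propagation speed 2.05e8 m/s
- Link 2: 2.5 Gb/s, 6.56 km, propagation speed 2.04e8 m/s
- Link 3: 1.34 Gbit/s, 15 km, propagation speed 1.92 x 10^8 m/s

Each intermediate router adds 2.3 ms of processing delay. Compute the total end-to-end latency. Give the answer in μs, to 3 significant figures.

L = 1460 × 8 = 11680 bits.
Transmission delays (L/R per hop): 15.071, 4.672, 8.71642 μs; sum = 28.4594 μs.
Propagation delays (d/s per hop): 21122, 32.1569, 78.125 μs; sum = 21232.2 μs.
Processing at 2 router(s): 2 × 2.3 ms = 4600 μs.
End-to-end = 25900 μs.

25900 μs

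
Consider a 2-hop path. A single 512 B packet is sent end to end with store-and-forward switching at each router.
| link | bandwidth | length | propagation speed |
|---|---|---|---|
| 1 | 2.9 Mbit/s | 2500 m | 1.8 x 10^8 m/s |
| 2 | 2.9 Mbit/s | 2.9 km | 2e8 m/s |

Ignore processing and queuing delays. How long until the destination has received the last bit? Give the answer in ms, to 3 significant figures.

L = 512 × 8 = 4096 bits.
Transmission delay per hop = L/R = 4096/2900000 = 1.41241 ms; 2 hops → 2.82483 ms.
Propagation delays (d/s per hop): 0.0138889, 0.0145 ms; sum = 0.0283889 ms.
End-to-end = 2.85 ms.

2.85 ms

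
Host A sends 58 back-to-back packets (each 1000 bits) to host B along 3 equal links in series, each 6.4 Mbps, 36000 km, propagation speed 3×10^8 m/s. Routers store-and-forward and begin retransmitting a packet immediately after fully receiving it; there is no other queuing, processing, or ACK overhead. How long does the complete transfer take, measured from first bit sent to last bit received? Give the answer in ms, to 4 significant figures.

369.4 ms

Per-hop transmission t_tx = L/R = 1000/6400000 = 0.15625 ms.
Per-hop propagation t_prop = 36000000/300000000 = 120 ms.
Pipeline fill: first packet needs 3·t_tx to clear all hops; remaining 57 packets each add one t_tx.
Total = (3+58-1)·t_tx + 3·t_prop = 60·0.15625 + 3·120 = 369.4 ms.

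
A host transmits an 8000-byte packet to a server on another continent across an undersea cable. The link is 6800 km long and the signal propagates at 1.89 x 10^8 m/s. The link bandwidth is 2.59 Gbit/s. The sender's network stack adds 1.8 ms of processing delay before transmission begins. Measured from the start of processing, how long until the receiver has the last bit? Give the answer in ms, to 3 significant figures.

37.8 ms

L = 8000 × 8 = 64000 bits.
Transmission delay = L/R = 64000 / 2590000000 = 0.0247104 ms.
Propagation delay = d/s = 6800000 m / 189000000 m/s = 35.9788 ms.
Plus processing delay 1.8 ms = 1.8 ms.
Total = 37.8 ms.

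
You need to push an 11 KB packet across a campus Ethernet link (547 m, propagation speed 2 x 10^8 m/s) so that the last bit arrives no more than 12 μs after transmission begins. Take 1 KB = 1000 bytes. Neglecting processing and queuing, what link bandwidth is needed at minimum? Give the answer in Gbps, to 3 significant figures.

9.50 Gbps

L = 88000 bits.
Propagation delay = 547 / 200000000 = 2.735 μs.
Transmission budget = 12 − 2.735 = 9.265 μs.
R ≥ L / t_tx = 88000 bits / 9.265e-06 s = 9.50 Gbps.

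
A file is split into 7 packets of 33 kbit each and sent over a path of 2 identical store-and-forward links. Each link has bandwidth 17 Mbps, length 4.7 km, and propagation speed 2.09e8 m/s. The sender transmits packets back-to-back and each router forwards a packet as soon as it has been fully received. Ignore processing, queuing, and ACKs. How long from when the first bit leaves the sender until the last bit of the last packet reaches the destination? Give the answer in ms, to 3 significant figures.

15.6 ms

Per-hop transmission t_tx = L/R = 33000/17000000 = 1.94118 ms.
Per-hop propagation t_prop = 4700/209000000 = 0.022488 ms.
Pipeline fill: first packet needs 2·t_tx to clear all hops; remaining 6 packets each add one t_tx.
Total = (2+7-1)·t_tx + 2·t_prop = 8·1.94118 + 2·0.022488 = 15.6 ms.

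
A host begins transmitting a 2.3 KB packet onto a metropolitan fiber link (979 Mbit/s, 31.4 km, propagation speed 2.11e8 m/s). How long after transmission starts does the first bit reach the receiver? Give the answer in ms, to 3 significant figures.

0.149 ms

First bit experiences only propagation delay: d/s = 31400/211000000 = 0.149 ms.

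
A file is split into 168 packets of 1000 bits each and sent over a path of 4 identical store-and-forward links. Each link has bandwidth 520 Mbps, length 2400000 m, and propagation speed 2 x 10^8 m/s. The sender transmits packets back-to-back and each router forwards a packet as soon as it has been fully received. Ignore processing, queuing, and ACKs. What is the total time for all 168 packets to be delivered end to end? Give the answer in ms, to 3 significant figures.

Per-hop transmission t_tx = L/R = 1000/520000000 = 0.00192308 ms.
Per-hop propagation t_prop = 2400000/200000000 = 12 ms.
Pipeline fill: first packet needs 4·t_tx to clear all hops; remaining 167 packets each add one t_tx.
Total = (4+168-1)·t_tx + 4·t_prop = 171·0.00192308 + 4·12 = 48.3 ms.

48.3 ms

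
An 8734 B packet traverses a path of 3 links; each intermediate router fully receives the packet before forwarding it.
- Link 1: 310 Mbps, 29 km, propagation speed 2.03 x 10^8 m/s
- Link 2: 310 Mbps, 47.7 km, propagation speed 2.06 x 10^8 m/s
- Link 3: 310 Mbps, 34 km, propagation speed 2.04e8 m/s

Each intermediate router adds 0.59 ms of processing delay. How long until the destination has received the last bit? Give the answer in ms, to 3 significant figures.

L = 8734 × 8 = 69872 bits.
Transmission delay per hop = L/R = 69872/310000000 = 0.225394 ms; 3 hops → 0.676181 ms.
Propagation delays (d/s per hop): 0.142857, 0.231553, 0.166667 ms; sum = 0.541077 ms.
Processing at 2 router(s): 2 × 0.59 ms = 1.18 ms.
End-to-end = 2.40 ms.

2.40 ms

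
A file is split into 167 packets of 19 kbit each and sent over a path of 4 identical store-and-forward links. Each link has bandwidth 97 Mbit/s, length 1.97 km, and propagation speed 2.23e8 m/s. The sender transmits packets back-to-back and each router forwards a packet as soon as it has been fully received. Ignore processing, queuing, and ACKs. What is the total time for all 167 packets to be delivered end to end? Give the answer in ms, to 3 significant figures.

Per-hop transmission t_tx = L/R = 19000/97000000 = 0.195876 ms.
Per-hop propagation t_prop = 1970/223000000 = 0.00883408 ms.
Pipeline fill: first packet needs 4·t_tx to clear all hops; remaining 166 packets each add one t_tx.
Total = (4+167-1)·t_tx + 4·t_prop = 170·0.195876 + 4·0.00883408 = 33.3 ms.

33.3 ms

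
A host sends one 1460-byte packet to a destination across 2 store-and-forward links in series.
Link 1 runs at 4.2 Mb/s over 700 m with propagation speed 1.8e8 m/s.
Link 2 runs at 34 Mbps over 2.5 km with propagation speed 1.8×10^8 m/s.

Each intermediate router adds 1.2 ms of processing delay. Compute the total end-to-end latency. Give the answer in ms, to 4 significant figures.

L = 1460 × 8 = 11680 bits.
Transmission delays (L/R per hop): 2.78095, 0.343529 ms; sum = 3.12448 ms.
Propagation delays (d/s per hop): 0.00388889, 0.0138889 ms; sum = 0.0177778 ms.
Processing at 1 router(s): 1 × 1.2 ms = 1.2 ms.
End-to-end = 4.342 ms.

4.342 ms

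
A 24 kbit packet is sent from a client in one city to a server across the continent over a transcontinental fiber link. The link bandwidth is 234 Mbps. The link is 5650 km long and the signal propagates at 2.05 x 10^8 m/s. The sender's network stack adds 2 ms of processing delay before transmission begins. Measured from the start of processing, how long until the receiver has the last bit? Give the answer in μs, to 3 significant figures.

L = 24000 bits.
Transmission delay = L/R = 24000 / 234000000 = 102.564 μs.
Propagation delay = d/s = 5650000 m / 2.05e+08 m/s = 27561 μs.
Plus processing delay 2 ms = 2000 μs.
Total = 29700 μs.

29700 μs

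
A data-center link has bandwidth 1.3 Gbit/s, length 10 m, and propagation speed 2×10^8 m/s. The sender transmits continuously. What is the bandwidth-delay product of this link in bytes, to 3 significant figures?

8.13 bytes

Propagation delay = 10 / 200000000 = 5e-08 s.
BDP = R × t_prop = 1300000000 × 5e-08 = 65 bits.
In bytes: 65/8 = 8.13 bytes.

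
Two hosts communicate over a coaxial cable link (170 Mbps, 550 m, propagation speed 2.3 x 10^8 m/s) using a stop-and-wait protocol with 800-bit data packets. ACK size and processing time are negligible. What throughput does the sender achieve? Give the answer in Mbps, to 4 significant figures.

84.31 Mbps

t_tx = L/R = 800/170000000 = 4.70588e-06 s.
t_prop = 550/2.3e+08 = 2.3913e-06 s; RTT = 4.78261e-06 s.
Cycle = t_tx + RTT = 9.48849e-06 s.
Throughput = L / cycle = 800 / 9.48849e-06 = 84.31 Mbps.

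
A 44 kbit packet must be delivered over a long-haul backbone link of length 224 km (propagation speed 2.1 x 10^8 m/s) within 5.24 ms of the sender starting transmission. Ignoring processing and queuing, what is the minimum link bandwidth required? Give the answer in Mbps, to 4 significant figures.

Propagation delay = 224000 / 210000000 = 1.06667 ms.
Transmission budget = 5.24 − 1.06667 = 4.17333 ms.
R ≥ L / t_tx = 44000 bits / 0.00417333 s = 10.54 Mbps.

10.54 Mbps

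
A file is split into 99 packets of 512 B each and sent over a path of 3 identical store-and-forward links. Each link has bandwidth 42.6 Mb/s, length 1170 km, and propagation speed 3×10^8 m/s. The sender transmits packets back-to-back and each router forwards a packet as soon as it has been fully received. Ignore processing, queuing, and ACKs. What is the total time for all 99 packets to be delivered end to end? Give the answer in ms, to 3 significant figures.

Per-hop transmission t_tx = L/R = 4096/42600000 = 0.0961502 ms.
Per-hop propagation t_prop = 1170000/300000000 = 3.9 ms.
Pipeline fill: first packet needs 3·t_tx to clear all hops; remaining 98 packets each add one t_tx.
Total = (3+99-1)·t_tx + 3·t_prop = 101·0.0961502 + 3·3.9 = 21.4 ms.

21.4 ms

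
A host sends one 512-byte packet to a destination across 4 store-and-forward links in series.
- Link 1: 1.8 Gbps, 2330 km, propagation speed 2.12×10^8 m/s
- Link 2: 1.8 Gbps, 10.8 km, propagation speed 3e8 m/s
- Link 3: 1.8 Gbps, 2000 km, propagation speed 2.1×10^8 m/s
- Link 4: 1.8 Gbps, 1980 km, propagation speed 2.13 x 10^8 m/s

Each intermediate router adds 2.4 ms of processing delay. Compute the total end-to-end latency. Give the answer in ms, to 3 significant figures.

37.1 ms

L = 512 × 8 = 4096 bits.
Transmission delay per hop = L/R = 4096/1800000000 = 0.00227556 ms; 4 hops → 0.00910222 ms.
Propagation delays (d/s per hop): 10.9906, 0.036, 9.52381, 9.29577 ms; sum = 29.8462 ms.
Processing at 3 router(s): 3 × 2.4 ms = 7.2 ms.
End-to-end = 37.1 ms.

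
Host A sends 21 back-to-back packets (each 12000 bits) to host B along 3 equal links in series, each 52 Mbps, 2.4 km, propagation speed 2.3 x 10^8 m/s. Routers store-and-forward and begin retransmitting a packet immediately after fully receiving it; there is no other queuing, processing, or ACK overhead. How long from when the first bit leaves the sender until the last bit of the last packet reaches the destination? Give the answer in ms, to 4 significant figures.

5.339 ms

Per-hop transmission t_tx = L/R = 12000/52000000 = 0.230769 ms.
Per-hop propagation t_prop = 2400/2.3e+08 = 0.0104348 ms.
Pipeline fill: first packet needs 3·t_tx to clear all hops; remaining 20 packets each add one t_tx.
Total = (3+21-1)·t_tx + 3·t_prop = 23·0.230769 + 3·0.0104348 = 5.339 ms.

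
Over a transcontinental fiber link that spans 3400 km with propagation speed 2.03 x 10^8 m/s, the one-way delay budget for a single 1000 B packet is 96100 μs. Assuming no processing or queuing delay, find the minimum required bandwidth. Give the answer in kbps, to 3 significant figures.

101 kbps

L = 8000 bits.
Propagation delay = 3400000 / 2.03e+08 = 16748.8 μs.
Transmission budget = 96100 − 16748.8 = 79351.2 μs.
R ≥ L / t_tx = 8000 bits / 0.0793512 s = 101 kbps.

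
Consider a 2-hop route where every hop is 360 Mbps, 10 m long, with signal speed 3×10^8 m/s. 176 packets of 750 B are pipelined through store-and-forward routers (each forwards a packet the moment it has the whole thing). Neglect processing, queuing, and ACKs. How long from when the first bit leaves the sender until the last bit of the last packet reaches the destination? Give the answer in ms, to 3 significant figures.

Per-hop transmission t_tx = L/R = 6000/360000000 = 0.0166667 ms.
Per-hop propagation t_prop = 10/300000000 = 3.33333e-05 ms.
Pipeline fill: first packet needs 2·t_tx to clear all hops; remaining 175 packets each add one t_tx.
Total = (2+176-1)·t_tx + 2·t_prop = 177·0.0166667 + 2·3.33333e-05 = 2.95 ms.

2.95 ms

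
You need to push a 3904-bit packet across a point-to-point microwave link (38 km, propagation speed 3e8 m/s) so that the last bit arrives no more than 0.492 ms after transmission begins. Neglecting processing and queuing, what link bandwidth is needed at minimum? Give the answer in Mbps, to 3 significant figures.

10.7 Mbps

Propagation delay = 38000 / 300000000 = 0.126667 ms.
Transmission budget = 0.492 − 0.126667 = 0.365333 ms.
R ≥ L / t_tx = 3904 bits / 0.000365333 s = 10.7 Mbps.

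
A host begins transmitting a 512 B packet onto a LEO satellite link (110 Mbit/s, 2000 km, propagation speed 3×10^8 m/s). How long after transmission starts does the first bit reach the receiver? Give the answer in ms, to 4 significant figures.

6.667 ms

First bit experiences only propagation delay: d/s = 2000000/300000000 = 6.667 ms.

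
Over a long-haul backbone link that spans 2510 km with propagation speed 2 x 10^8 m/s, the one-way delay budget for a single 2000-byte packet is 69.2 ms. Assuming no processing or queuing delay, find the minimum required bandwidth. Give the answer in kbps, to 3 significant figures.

282 kbps

L = 16000 bits.
Propagation delay = 2510000 / 200000000 = 12.55 ms.
Transmission budget = 69.2 − 12.55 = 56.65 ms.
R ≥ L / t_tx = 16000 bits / 0.05665 s = 282 kbps.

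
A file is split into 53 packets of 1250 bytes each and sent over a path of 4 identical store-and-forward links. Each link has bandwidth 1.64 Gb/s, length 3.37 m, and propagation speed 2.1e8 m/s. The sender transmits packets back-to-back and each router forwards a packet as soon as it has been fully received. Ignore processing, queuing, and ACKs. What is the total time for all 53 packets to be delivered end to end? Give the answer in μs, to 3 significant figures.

342 μs

Per-hop transmission t_tx = L/R = 10000/1640000000 = 6.09756 μs.
Per-hop propagation t_prop = 3.37/210000000 = 0.0160476 μs.
Pipeline fill: first packet needs 4·t_tx to clear all hops; remaining 52 packets each add one t_tx.
Total = (4+53-1)·t_tx + 4·t_prop = 56·6.09756 + 4·0.0160476 = 342 μs.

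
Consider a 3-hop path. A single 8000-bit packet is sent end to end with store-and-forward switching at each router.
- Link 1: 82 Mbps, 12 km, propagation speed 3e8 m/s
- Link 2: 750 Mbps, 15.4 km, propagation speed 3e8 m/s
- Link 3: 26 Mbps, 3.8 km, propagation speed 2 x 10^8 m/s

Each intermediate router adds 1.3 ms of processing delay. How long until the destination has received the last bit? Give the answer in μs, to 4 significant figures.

Transmission delays (L/R per hop): 97.561, 10.6667, 307.692 μs; sum = 415.92 μs.
Propagation delays (d/s per hop): 40, 51.3333, 19 μs; sum = 110.333 μs.
Processing at 2 router(s): 2 × 1.3 ms = 2600 μs.
End-to-end = 3126 μs.

3126 μs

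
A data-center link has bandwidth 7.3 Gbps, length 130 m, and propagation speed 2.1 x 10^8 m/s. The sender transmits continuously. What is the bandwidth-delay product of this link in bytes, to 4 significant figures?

Propagation delay = 130 / 210000000 = 6.19048e-07 s.
BDP = R × t_prop = 7300000000 × 6.19048e-07 = 4519.05 bits.
In bytes: 4519.05/8 = 564.9 bytes.

564.9 bytes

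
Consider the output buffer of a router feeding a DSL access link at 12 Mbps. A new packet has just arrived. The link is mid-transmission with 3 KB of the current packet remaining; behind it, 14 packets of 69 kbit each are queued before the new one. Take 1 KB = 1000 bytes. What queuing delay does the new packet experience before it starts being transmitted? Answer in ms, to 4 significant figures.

82.50 ms

Each queued packet: L/R = 69000/12000000 = 5.75 ms.
14 queued → 80.5 ms.
Plus remaining 24000 bits of current packet: 2 ms.
Queuing delay = 82.50 ms.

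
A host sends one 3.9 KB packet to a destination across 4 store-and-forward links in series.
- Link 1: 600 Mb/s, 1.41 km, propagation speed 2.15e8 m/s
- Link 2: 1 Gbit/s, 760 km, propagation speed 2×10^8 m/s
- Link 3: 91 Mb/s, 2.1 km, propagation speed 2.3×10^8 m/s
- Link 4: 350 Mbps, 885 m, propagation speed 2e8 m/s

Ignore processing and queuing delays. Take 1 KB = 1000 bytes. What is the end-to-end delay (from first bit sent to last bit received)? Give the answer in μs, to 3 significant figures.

L = 31200 bits.
Transmission delays (L/R per hop): 52, 31.2, 342.857, 89.1429 μs; sum = 515.2 μs.
Propagation delays (d/s per hop): 6.55814, 3800, 9.13043, 4.425 μs; sum = 3820.11 μs.
End-to-end = 4340 μs.

4340 μs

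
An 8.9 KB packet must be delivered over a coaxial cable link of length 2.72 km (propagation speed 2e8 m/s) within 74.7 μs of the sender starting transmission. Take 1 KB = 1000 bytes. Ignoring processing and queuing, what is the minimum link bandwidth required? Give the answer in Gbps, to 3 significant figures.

1.17 Gbps

L = 71200 bits.
Propagation delay = 2720 / 200000000 = 13.6 μs.
Transmission budget = 74.7 − 13.6 = 61.1 μs.
R ≥ L / t_tx = 71200 bits / 6.11e-05 s = 1.17 Gbps.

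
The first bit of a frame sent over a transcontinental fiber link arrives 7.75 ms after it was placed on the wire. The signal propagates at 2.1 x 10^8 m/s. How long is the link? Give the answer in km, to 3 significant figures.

d = s × t_prop = 210000000 × 0.00775 = 1630 km.

1630 km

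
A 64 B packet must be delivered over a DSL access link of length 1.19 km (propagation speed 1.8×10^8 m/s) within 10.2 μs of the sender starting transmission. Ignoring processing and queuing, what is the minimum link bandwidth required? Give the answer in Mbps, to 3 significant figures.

143 Mbps

L = 512 bits.
Propagation delay = 1190 / 180000000 = 6.61111 μs.
Transmission budget = 10.2 − 6.61111 = 3.58889 μs.
R ≥ L / t_tx = 512 bits / 3.58889e-06 s = 143 Mbps.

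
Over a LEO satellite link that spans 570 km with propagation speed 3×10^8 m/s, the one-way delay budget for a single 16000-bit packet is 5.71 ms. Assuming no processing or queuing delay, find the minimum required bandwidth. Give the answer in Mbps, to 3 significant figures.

4.20 Mbps

Propagation delay = 570000 / 300000000 = 1.9 ms.
Transmission budget = 5.71 − 1.9 = 3.81 ms.
R ≥ L / t_tx = 16000 bits / 0.00381 s = 4.20 Mbps.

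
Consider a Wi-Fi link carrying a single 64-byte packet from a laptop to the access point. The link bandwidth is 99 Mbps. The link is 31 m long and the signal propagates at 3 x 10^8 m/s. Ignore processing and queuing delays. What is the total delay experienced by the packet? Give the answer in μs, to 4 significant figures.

L = 64 × 8 = 512 bits.
Transmission delay = L/R = 512 / 99000000 = 5.17172 μs.
Propagation delay = d/s = 31 m / 300000000 m/s = 0.103333 μs.
Total = 5.275 μs.

5.275 μs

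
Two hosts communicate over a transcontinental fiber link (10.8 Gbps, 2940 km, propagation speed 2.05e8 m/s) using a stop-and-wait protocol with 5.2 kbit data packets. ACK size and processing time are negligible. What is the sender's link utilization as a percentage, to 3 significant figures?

0.00168 %

t_tx = L/R = 5200/10800000000 = 4.81481e-07 s.
t_prop = 2940000/2.05e+08 = 0.0143415 s; RTT = 0.0286829 s.
Cycle = t_tx + RTT = 0.0286834 s.
Utilization = t_tx / cycle = 4.81481e-07/0.0286834 = 0.00168 %.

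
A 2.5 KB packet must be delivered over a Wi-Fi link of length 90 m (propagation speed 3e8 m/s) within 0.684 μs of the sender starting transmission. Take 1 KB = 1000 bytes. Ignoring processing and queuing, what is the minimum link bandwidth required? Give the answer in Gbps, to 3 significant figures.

52.1 Gbps

L = 20000 bits.
Propagation delay = 90 / 300000000 = 0.3 μs.
Transmission budget = 0.684 − 0.3 = 0.384 μs.
R ≥ L / t_tx = 20000 bits / 3.84e-07 s = 52.1 Gbps.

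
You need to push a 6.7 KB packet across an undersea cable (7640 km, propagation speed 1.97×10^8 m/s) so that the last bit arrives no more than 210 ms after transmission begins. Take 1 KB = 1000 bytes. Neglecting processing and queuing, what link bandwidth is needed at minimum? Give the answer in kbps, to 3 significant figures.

313 kbps

L = 53600 bits.
Propagation delay = 7640000 / 197000000 = 38.7817 ms.
Transmission budget = 210 − 38.7817 = 171.218 ms.
R ≥ L / t_tx = 53600 bits / 0.171218 s = 313 kbps.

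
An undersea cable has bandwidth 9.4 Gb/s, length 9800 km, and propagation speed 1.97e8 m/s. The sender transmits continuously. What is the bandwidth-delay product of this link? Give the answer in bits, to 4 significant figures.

Propagation delay = 9800000 / 197000000 = 0.0497462 s.
BDP = R × t_prop = 9400000000 × 0.0497462 = 467614000 bits.

467600000 bits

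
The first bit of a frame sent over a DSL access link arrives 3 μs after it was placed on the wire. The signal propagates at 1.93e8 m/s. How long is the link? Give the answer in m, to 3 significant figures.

579 m

d = s × t_prop = 193000000 × 3e-06 = 579 m.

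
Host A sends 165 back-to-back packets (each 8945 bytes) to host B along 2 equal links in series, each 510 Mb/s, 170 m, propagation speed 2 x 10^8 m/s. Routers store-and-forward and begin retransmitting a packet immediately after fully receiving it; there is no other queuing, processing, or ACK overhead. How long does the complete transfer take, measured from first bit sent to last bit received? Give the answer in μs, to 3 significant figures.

Per-hop transmission t_tx = L/R = 71560/510000000 = 140.314 μs.
Per-hop propagation t_prop = 170/200000000 = 0.85 μs.
Pipeline fill: first packet needs 2·t_tx to clear all hops; remaining 164 packets each add one t_tx.
Total = (2+165-1)·t_tx + 2·t_prop = 166·140.314 + 2·0.85 = 23300 μs.

23300 μs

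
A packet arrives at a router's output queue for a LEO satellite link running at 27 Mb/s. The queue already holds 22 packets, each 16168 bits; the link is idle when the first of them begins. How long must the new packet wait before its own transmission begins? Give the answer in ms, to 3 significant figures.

Each queued packet: L/R = 16168/27000000 = 0.598815 ms.
22 queued → 13.1739 ms.
Queuing delay = 13.2 ms.

13.2 ms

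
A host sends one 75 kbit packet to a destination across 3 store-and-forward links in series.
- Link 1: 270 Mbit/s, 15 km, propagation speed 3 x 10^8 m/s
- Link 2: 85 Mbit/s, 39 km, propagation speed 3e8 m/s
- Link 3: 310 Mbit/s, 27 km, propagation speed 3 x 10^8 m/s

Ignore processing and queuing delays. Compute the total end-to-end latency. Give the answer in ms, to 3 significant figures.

L = 75000 bits.
Transmission delays (L/R per hop): 0.277778, 0.882353, 0.241935 ms; sum = 1.40207 ms.
Propagation delays (d/s per hop): 0.05, 0.13, 0.09 ms; sum = 0.27 ms.
End-to-end = 1.67 ms.

1.67 ms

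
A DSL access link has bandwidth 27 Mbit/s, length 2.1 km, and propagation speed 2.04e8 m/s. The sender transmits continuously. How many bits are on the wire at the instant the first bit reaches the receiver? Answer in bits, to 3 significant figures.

278 bits

Propagation delay = 2100 / 204000000 = 1.02941e-05 s.
BDP = R × t_prop = 27000000 × 1.02941e-05 = 277.941 bits.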